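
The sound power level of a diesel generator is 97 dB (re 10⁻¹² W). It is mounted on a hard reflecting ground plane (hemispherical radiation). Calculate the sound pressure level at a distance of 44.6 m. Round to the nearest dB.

56 dB

The power spreads over a hemisphere of area 2π·r², so L_p = L_w − 10·log₁₀(2π·r²).
2π·r² = 1.25e+04 m², 10·log₁₀ of that is 40.968 dB.
L_p = 97 − 40.968 = 56.03 dB.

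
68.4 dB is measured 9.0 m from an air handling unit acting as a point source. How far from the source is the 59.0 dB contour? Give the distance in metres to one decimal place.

26.6 m

The 9.4 dB drop corresponds to a distance ratio of 10^(9.4/20) for a point source.
r₂ = 9.0·10^((68.4−59.0)/20) = 9.0·10^(9.4/20) = 26.56 m.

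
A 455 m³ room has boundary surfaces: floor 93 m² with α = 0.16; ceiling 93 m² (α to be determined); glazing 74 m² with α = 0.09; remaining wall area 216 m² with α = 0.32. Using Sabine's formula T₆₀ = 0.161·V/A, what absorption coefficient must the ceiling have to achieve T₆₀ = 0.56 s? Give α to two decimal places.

From T₆₀ = 0.161·V/A, the target T₆₀ = 0.56 s needs A = 0.161·455/0.56 = 130.81 m².
Absorption from the other surfaces = 93·0.16 + 74·0.09 + 216·0.32 = 90.66 m², so the ceiling must supply 40.15 m² over 93 m².
α = 40.15/93 = 0.432.

0.43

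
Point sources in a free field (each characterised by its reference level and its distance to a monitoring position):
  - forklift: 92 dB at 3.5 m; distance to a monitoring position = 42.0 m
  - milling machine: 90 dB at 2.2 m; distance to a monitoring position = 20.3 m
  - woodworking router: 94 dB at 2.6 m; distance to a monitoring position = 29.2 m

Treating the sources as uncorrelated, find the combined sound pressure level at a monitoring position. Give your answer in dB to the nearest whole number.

Apply inverse-square spreading to bring every level to the receiver, then sum 10^(L/10).
forklift: 92 − 20·log₁₀(42.0/3.5) = 92 − 21.58 = 70.42 dB.
milling machine: 90 − 20·log₁₀(20.3/2.2) = 90 − 19.30 = 70.70 dB.
woodworking router: 94 − 20·log₁₀(29.2/2.6) = 94 − 21.01 = 72.99 dB.
Σ 10^(L/10) = 4.267e+07 → L_total = 10·log₁₀(4.267e+07) = 76.30 dB.

76 dB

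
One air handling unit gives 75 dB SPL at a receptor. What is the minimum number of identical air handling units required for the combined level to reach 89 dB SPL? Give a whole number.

26

Need L₁ + 10·log₁₀ N ≥ 89, i.e. log₁₀ N ≥ 1.40.
N ≥ 10^(14.0/10) = 25.119, so N = 26.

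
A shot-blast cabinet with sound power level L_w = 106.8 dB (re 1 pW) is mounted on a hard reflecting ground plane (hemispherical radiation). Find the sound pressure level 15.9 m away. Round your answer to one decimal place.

Free-field hemispherical radiation: L_p = L_w − 10·log₁₀(2π·r²), r = 15.9 m.
2π·r² = 1588 m², 10·log₁₀ of that is 32.010 dB.
L_p = 106.8 − 32.010 = 74.79 dB.

74.8 dB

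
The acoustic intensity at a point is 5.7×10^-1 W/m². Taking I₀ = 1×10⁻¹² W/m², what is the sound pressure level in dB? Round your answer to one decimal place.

117.6 dB

L = 10·log₁₀(I/I₀) = 10·log₁₀(5.7×10^-1/10⁻¹²) = 10·log₁₀(5.7×10^11).
L = 10·(0.7559 + 11) = 117.56 dB.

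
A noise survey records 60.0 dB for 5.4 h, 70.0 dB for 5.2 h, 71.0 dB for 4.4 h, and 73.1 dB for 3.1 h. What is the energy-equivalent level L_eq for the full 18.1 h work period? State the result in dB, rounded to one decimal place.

69.9 dB

The energy average is taken in the linear domain: L_eq = 10·log₁₀[(Σ tᵢ·10^(Lᵢ/10))/T], T = 18.1 h.
Σ tᵢ·10^(Lᵢ/10) = 5.4·10^(60.0/10) + 5.2·10^(70.0/10) + 4.4·10^(71.0/10) + 3.1·10^(73.1/10) = 1.761e+08.
L_eq = 10·log₁₀(1.761e+08/18.1) = 69.88 dB.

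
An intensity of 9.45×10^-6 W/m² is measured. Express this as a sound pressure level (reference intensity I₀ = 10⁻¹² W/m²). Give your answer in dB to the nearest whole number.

70 dB

Dividing by I₀ shifts the exponent by 12: I/I₀ = 9.45×10^6.
L = 10·(0.9754 + 6) = 69.75 dB.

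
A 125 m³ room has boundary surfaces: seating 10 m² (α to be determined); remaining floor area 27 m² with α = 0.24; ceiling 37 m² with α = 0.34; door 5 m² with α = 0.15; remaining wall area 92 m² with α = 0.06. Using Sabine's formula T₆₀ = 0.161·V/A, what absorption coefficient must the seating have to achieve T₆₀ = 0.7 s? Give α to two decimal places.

Required total absorption A = 0.161·125/0.7 = 28.75 m².
Absorption from the other surfaces = 27·0.24 + 37·0.34 + 5·0.15 + 92·0.06 = 25.33 m², so the seating must supply 3.42 m² over 10 m².
α = 3.42/10 = 0.342.

0.34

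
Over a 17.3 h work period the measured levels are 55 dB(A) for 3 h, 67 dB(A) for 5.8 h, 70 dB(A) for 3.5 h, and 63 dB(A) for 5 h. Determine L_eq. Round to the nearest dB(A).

The energy average is taken in the linear domain: L_eq = 10·log₁₀[(Σ tᵢ·10^(Lᵢ/10))/T], T = 17.3 h.
Σ tᵢ·10^(Lᵢ/10) = 3·10^(55/10) + 5.8·10^(67/10) + 3.5·10^(70/10) + 5·10^(63/10) = 7.499e+07.
L_eq = 10·log₁₀(7.499e+07/17.3) = 66.37 dB(A).

66 dB(A)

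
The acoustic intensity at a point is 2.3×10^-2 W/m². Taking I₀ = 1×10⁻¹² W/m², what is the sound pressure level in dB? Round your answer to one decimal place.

103.6 dB

I/I₀ = 2.3×10^-2/10⁻¹² = 2.3×10^10, and L = 10·log₁₀(I/I₀).
L = 10·(0.3617 + 10) = 103.62 dB.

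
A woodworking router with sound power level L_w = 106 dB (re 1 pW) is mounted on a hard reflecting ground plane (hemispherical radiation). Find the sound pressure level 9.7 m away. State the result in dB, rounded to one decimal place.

78.3 dB

Free-field hemispherical radiation: L_p = L_w − 10·log₁₀(2π·r²), r = 9.7 m.
2π·r² = 591.2 m², 10·log₁₀ of that is 27.717 dB.
L_p = 106 − 27.717 = 78.28 dB.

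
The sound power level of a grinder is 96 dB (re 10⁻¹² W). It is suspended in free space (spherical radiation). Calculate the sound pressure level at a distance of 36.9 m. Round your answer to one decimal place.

53.7 dB

The power spreads over a sphere of area 4π·r², so L_p = L_w − 10·log₁₀(4π·r²).
4π·r² = 1.711e+04 m², 10·log₁₀ of that is 42.333 dB.
L_p = 96 − 42.333 = 53.67 dB.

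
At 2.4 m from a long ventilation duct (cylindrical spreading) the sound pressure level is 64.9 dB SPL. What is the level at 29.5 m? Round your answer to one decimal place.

For a line source, L₂ = L₁ − 10·log₁₀(r₂/r₁).
L₂ = 64.9 − 10·log₁₀(29.5/2.4) = 64.9 − 10.896 = 54.00 dB SPL.

54.0 dB SPL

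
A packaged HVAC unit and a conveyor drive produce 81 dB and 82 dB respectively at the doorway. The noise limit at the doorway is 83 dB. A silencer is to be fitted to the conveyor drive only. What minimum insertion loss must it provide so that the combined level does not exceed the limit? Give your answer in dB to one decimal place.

The untreated sources together contribute 10^(81/10) = 1.259e+08, i.e. 81.00 dB.
The limit corresponds to 10^(83/10) = 1.995e+08; subtracting the fixed part leaves 7.363e+07 for the conveyor drive, i.e. 78.67 dB.
Required insertion loss = 82 − 78.67 = 3.33 dB.

3.3 dB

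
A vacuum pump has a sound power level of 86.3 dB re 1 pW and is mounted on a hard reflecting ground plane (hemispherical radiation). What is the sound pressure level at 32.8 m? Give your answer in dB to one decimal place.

Free-field hemispherical radiation: L_p = L_w − 10·log₁₀(2π·r²), r = 32.8 m.
2π·r² = 6760 m², 10·log₁₀ of that is 38.299 dB.
L_p = 86.3 − 38.299 = 48.00 dB.

48.0 dB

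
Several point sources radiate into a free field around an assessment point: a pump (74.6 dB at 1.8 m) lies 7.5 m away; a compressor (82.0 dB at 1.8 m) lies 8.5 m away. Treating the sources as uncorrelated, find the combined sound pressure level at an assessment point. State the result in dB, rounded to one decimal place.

69.4 dB

Apply inverse-square spreading to bring every level to the receiver, then sum 10^(L/10).
pump: 74.6 − 20·log₁₀(7.5/1.8) = 74.6 − 12.40 = 62.20 dB.
compressor: 82.0 − 20·log₁₀(8.5/1.8) = 82.0 − 13.48 = 68.52 dB.
Σ 10^(L/10) = 8.769e+06 → L_total = 10·log₁₀(8.769e+06) = 69.43 dB.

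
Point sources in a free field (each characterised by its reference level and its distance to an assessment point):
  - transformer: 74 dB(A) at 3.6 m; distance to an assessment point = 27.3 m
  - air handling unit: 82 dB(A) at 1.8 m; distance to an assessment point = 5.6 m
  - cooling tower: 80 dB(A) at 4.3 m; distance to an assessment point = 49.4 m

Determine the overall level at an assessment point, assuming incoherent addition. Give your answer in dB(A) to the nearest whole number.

72 dB(A)

Propagate each source to the receiver with L = L_ref − 20·log₁₀(r/r_ref), then add intensities.
transformer: 74 − 20·log₁₀(27.3/3.6) = 74 − 17.60 = 56.40 dB(A).
air handling unit: 82 − 20·log₁₀(5.6/1.8) = 82 − 9.86 = 72.14 dB(A).
cooling tower: 80 − 20·log₁₀(49.4/4.3) = 80 − 21.21 = 58.79 dB(A).
Σ 10^(L/10) = 1.757e+07 → L_total = 10·log₁₀(1.757e+07) = 72.45 dB(A).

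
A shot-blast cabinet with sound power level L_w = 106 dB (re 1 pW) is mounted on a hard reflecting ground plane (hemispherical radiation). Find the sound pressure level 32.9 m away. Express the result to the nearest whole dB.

68 dB

Free-field hemispherical radiation: L_p = L_w − 10·log₁₀(2π·r²), r = 32.9 m.
2π·r² = 6801 m², 10·log₁₀ of that is 38.326 dB.
L_p = 106 − 38.326 = 67.67 dB.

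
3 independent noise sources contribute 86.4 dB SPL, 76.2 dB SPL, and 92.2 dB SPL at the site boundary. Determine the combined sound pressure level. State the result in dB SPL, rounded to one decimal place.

Incoherent sources combine by intensity addition: L_total = 10·log₁₀(Σ 10^(L_i/10)).
Σ 10^(L/10) = 10^(86.4/10) + 10^(76.2/10) + 10^(92.2/10) = 2.138e+09.
L_total = 10·log₁₀(2.138e+09) = 93.30 dB SPL.

93.3 dB SPL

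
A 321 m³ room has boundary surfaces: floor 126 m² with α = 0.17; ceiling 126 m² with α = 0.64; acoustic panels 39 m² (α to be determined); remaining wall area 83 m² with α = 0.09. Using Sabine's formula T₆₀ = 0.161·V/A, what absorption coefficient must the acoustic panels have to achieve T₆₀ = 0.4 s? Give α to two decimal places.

A = 0.161·V/T₆₀ = 0.161·321/0.4 = 129.20 m² sabins.
Absorption from the other surfaces = 126·0.17 + 126·0.64 + 83·0.09 = 109.53 m², so the acoustic panels must supply 19.67 m² over 39 m².
α = 19.67/39 = 0.504.

0.50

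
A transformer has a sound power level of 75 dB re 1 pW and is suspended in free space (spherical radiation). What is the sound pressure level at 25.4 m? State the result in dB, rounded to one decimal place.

L_p = L_w − 10·log₁₀(4π·r²) with r = 25.4 m.
4π·r² = 8107 m², 10·log₁₀ of that is 39.089 dB.
L_p = 75 − 39.089 = 35.91 dB.

35.9 dB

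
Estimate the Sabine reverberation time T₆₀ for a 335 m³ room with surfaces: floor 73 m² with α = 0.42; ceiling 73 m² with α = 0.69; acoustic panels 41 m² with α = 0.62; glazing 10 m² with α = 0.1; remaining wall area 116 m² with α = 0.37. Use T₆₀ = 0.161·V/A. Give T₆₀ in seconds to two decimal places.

Total absorption A = 73·0.42 + 73·0.69 + 41·0.62 + 10·0.1 + 116·0.37 = 150.37 m² sabins.
T₆₀ = 0.161 × 335 / 150.37 = 0.359 s.

0.36 s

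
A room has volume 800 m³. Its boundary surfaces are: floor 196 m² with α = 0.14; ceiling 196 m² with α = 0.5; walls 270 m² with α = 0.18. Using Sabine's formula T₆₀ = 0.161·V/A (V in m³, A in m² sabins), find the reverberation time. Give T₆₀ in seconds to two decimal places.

Total absorption A = 196·0.14 + 196·0.5 + 270·0.18 = 174.04 m² sabins.
T₆₀ = 0.161 × 800 / 174.04 = 0.740 s.

0.74 s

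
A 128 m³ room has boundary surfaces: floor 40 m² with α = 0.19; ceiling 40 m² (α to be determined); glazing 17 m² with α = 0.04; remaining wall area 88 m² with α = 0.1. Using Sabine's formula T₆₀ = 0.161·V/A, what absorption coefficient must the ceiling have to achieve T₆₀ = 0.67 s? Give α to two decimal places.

From T₆₀ = 0.161·V/A, the target T₆₀ = 0.67 s needs A = 0.161·128/0.67 = 30.76 m².
Absorption from the other surfaces = 40·0.19 + 17·0.04 + 88·0.1 = 17.08 m², so the ceiling must supply 13.68 m² over 40 m².
α = 13.68/40 = 0.342.

0.34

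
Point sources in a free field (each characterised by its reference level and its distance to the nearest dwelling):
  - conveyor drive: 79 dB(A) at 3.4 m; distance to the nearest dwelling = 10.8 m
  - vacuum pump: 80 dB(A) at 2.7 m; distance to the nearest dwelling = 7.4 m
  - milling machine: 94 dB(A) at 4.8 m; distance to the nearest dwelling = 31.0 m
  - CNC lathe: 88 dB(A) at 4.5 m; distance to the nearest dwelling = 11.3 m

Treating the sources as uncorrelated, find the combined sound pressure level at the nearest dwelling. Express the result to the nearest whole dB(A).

83 dB(A)

First find each source's level at the receiver (point-source: −20·log₁₀(r/r_ref)), then combine on an intensity basis.
conveyor drive: 79 − 20·log₁₀(10.8/3.4) = 79 − 10.04 = 68.96 dB(A).
vacuum pump: 80 − 20·log₁₀(7.4/2.7) = 80 − 8.76 = 71.24 dB(A).
milling machine: 94 − 20·log₁₀(31.0/4.8) = 94 − 16.20 = 77.80 dB(A).
CNC lathe: 88 − 20·log₁₀(11.3/4.5) = 88 − 8.00 = 80.00 dB(A).
Σ 10^(L/10) = 1.815e+08 → L_total = 10·log₁₀(1.815e+08) = 82.59 dB(A).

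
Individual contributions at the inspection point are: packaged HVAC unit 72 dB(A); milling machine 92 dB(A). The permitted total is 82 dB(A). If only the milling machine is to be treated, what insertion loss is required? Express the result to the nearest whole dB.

Fixed contribution from the other source: Σ 10^(L/10) = 10^(72/10) = 1.585e+07 (72.00 dB(A)).
The limit corresponds to 10^(82/10) = 1.585e+08; subtracting the fixed part leaves 1.426e+08 for the milling machine, i.e. 81.54 dB(A).
So the milling machine must be reduced from 92 to 81.54 dB(A): IL = 10.46 dB.

10 dB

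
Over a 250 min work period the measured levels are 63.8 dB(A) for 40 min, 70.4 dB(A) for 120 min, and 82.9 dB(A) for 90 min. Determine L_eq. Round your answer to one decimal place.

78.8 dB(A)

The energy average is taken in the linear domain: L_eq = 10·log₁₀[(Σ tᵢ·10^(Lᵢ/10))/T], T = 250 min.
Σ tᵢ·10^(Lᵢ/10) = 40·10^(63.8/10) + 120·10^(70.4/10) + 90·10^(82.9/10) = 1.896e+10.
L_eq = 10·log₁₀(1.896e+10/250) = 78.80 dB(A).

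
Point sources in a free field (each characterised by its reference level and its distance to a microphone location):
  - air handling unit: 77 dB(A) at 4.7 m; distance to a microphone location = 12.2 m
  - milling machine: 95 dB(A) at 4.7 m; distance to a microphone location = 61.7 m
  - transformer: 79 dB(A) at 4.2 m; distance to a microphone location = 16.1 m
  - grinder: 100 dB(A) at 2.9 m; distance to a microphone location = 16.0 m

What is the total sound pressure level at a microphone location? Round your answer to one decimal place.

Apply inverse-square spreading to bring every level to the receiver, then sum 10^(L/10).
air handling unit: 77 − 20·log₁₀(12.2/4.7) = 77 − 8.29 = 68.71 dB(A).
milling machine: 95 − 20·log₁₀(61.7/4.7) = 95 − 22.36 = 72.64 dB(A).
transformer: 79 − 20·log₁₀(16.1/4.2) = 79 − 11.67 = 67.33 dB(A).
grinder: 100 − 20·log₁₀(16.0/2.9) = 100 − 14.83 = 85.17 dB(A).
Σ 10^(L/10) = 3.597e+08 → L_total = 10·log₁₀(3.597e+08) = 85.56 dB(A).

85.6 dB(A)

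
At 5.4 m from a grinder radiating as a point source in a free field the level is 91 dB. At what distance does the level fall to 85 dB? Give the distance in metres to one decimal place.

Point-source spreading drops the level by 20·log₁₀(r₂/r₁); inverting, r₂/r₁ = 10^(ΔL/20).
r₂ = 5.4·10^((91−85)/20) = 5.4·10^(6.0/20) = 10.77 m.

10.8 m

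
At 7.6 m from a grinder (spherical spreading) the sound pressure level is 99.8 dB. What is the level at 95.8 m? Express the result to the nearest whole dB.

78 dB

For a point source, L₂ = L₁ − 20·log₁₀(r₂/r₁).
L₂ = 99.8 − 20·log₁₀(95.8/7.6) = 99.8 − 22.011 = 77.79 dB.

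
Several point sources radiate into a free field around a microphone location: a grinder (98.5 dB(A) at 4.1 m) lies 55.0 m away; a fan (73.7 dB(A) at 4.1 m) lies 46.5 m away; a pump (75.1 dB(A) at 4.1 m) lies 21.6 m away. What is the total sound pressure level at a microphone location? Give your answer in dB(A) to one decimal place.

76.1 dB(A)

First find each source's level at the receiver (point-source: −20·log₁₀(r/r_ref)), then combine on an intensity basis.
grinder: 98.5 − 20·log₁₀(55.0/4.1) = 98.5 − 22.55 = 75.95 dB(A).
fan: 73.7 − 20·log₁₀(46.5/4.1) = 73.7 − 21.09 = 52.61 dB(A).
pump: 75.1 − 20·log₁₀(21.6/4.1) = 75.1 − 14.43 = 60.67 dB(A).
Σ 10^(L/10) = 4.069e+07 → L_total = 10·log₁₀(4.069e+07) = 76.09 dB(A).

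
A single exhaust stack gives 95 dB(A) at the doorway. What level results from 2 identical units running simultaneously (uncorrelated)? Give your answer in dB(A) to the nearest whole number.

N identical incoherent sources raise the level by 10·log₁₀ N.
L_total = 95 + 10·log₁₀(2) = 95 + 3.010 = 98.01 dB(A).

98 dB(A)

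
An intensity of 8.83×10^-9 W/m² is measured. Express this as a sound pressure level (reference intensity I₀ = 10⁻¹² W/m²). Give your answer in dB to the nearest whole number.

39 dB

L = 10·log₁₀(I/I₀) = 10·log₁₀(8.83×10^-9/10⁻¹²) = 10·log₁₀(8.83×10^3).
L = 10·(0.9460 + 3) = 39.46 dB.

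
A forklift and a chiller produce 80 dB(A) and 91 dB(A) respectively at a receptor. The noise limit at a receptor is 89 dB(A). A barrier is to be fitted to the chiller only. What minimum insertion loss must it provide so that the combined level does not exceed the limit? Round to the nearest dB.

The untreated sources together contribute 10^(80/10) = 1.000e+08, i.e. 80.00 dB(A).
The limit corresponds to 10^(89/10) = 7.943e+08; subtracting the fixed part leaves 6.943e+08 for the chiller, i.e. 88.42 dB(A).
So the chiller must be reduced from 91 to 88.42 dB(A): IL = 2.58 dB.

3 dB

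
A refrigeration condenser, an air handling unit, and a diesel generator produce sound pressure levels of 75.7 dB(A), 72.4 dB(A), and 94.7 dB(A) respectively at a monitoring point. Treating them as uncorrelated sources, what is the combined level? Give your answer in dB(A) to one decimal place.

For uncorrelated sources the intensities add, so convert each level to linear form, sum, and take 10·log₁₀ of the total.
Σ 10^(L/10) = 10^(75.7/10) + 10^(72.4/10) + 10^(94.7/10) = 3.006e+09.
L_total = 10·log₁₀(3.006e+09) = 94.78 dB(A).

94.8 dB(A)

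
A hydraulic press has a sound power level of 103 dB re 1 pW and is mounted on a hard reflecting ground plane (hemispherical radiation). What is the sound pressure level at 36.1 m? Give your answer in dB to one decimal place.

63.9 dB

Free-field hemispherical radiation: L_p = L_w − 10·log₁₀(2π·r²), r = 36.1 m.
2π·r² = 8188 m², 10·log₁₀ of that is 39.132 dB.
L_p = 103 − 39.132 = 63.87 dB.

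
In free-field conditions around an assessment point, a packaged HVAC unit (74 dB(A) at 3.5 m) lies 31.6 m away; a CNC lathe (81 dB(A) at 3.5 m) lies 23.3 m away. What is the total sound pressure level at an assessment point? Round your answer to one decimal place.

First find each source's level at the receiver (point-source: −20·log₁₀(r/r_ref)), then combine on an intensity basis.
packaged HVAC unit: 74 − 20·log₁₀(31.6/3.5) = 74 − 19.11 = 54.89 dB(A).
CNC lathe: 81 − 20·log₁₀(23.3/3.5) = 81 − 16.47 = 64.53 dB(A).
Σ 10^(L/10) = 3.149e+06 → L_total = 10·log₁₀(3.149e+06) = 64.98 dB(A).

65.0 dB(A)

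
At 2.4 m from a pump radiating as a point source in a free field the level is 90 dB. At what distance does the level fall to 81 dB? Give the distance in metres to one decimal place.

6.8 m

Point-source spreading drops the level by 20·log₁₀(r₂/r₁); inverting, r₂/r₁ = 10^(ΔL/20).
r₂ = 2.4·10^((90−81)/20) = 2.4·10^(9.0/20) = 6.76 m.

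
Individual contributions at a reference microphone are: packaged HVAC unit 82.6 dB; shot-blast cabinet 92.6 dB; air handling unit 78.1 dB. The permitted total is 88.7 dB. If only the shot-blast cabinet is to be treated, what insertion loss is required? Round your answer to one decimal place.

Everything except the shot-blast cabinet sums to 10^(82.6/10) + 10^(78.1/10) = 2.465e+08 in linear terms, 83.92 dB.
The limit corresponds to 10^(88.7/10) = 7.413e+08; subtracting the fixed part leaves 4.948e+08 for the shot-blast cabinet, i.e. 86.94 dB.
Required insertion loss = 92.6 − 86.94 = 5.66 dB.

5.7 dB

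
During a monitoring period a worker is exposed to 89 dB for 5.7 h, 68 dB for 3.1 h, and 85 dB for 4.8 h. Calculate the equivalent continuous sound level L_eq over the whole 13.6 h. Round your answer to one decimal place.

86.5 dB

Weight each interval's intensity by its duration and average over T = 13.6 h:
Σ tᵢ·10^(Lᵢ/10) = 5.7·10^(89/10) + 3.1·10^(68/10) + 4.8·10^(85/10) = 6.065e+09.
L_eq = 10·log₁₀(6.065e+09/13.6) = 86.49 dB.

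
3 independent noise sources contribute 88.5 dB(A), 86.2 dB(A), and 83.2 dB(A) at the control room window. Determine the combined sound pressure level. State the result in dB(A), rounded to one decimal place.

91.3 dB(A)

Incoherent sources combine by intensity addition: L_total = 10·log₁₀(Σ 10^(L_i/10)).
Σ 10^(L/10) = 10^(88.5/10) + 10^(86.2/10) + 10^(83.2/10) = 1.334e+09.
L_total = 10·log₁₀(1.334e+09) = 91.25 dB(A).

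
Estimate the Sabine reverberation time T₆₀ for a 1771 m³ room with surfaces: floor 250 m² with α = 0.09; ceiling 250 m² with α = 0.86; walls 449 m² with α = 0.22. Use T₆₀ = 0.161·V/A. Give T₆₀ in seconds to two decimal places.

0.85 s

A = Σ Sᵢαᵢ = 250·0.09 + 250·0.86 + 449·0.22 = 336.28 m².
T₆₀ = 0.161·V/A = 0.161·1771/336.28 = 0.848 s.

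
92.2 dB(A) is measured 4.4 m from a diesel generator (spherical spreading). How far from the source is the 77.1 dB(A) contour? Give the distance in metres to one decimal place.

For a point source L₁ − L₂ = 20·log₁₀(r₂/r₁), so r₂ = r₁·10^((L₁−L₂)/20).
r₂ = 4.4·10^((92.2−77.1)/20) = 4.4·10^(15.1/20) = 25.03 m.

25.0 m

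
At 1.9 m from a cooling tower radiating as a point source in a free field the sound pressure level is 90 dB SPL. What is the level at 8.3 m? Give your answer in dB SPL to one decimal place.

77.2 dB SPL

For a point source, L₂ = L₁ − 20·log₁₀(r₂/r₁).
L₂ = 90 − 20·log₁₀(8.3/1.9) = 90 − 12.806 = 77.19 dB SPL.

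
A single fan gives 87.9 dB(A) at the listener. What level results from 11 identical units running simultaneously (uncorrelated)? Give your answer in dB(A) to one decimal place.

L_total = L₁ + 10·log₁₀ N for N identical incoherent sources.
L_total = 87.9 + 10·log₁₀(11) = 87.9 + 10.414 = 98.31 dB(A).

98.3 dB(A)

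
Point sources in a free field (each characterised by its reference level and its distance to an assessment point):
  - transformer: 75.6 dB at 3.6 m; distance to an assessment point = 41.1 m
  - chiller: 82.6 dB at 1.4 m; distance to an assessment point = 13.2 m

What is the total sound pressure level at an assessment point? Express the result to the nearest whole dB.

Propagate each source to the receiver with L = L_ref − 20·log₁₀(r/r_ref), then add intensities.
transformer: 75.6 − 20·log₁₀(41.1/3.6) = 75.6 − 21.15 = 54.45 dB.
chiller: 82.6 − 20·log₁₀(13.2/1.4) = 82.6 − 19.49 = 63.11 dB.
Σ 10^(L/10) = 2.326e+06 → L_total = 10·log₁₀(2.326e+06) = 63.67 dB.

64 dB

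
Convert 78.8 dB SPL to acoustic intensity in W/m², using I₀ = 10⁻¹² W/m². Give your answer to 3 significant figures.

I = I₀·10^(L/10) = 10⁻¹² × 10^(78.8/10) = 10^(-4.120).

7.59e-05 W/m²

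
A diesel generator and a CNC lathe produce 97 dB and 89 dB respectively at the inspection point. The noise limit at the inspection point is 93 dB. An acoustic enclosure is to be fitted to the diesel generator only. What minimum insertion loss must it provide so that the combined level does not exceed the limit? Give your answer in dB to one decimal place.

6.2 dB

The untreated sources together contribute 10^(89/10) = 7.943e+08, i.e. 89.00 dB.
To meet 93 dB overall, the treated diesel generator may contribute at most 10^(93/10) − 7.943e+08 = 1.201e+09, i.e. 90.80 dB.
So the diesel generator must be reduced from 97 to 90.80 dB: IL = 6.20 dB.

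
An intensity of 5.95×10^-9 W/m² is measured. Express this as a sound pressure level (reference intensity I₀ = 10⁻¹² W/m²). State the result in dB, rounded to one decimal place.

Dividing by I₀ shifts the exponent by 12: I/I₀ = 5.95×10^3.
L = 10·(0.7745 + 3) = 37.75 dB.

37.7 dB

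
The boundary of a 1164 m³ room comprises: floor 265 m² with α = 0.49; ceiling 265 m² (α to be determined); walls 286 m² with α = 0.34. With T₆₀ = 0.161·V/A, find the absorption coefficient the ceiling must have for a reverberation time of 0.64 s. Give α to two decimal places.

0.25

From T₆₀ = 0.161·V/A, the target T₆₀ = 0.64 s needs A = 0.161·1164/0.64 = 292.82 m².
Absorption from the other surfaces = 265·0.49 + 286·0.34 = 227.09 m², so the ceiling must supply 65.73 m² over 265 m².
α = 65.73/265 = 0.248.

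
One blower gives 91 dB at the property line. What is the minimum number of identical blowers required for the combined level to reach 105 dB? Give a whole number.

26

Need L₁ + 10·log₁₀ N ≥ 105, i.e. log₁₀ N ≥ 1.40.
N ≥ 10^(14.0/10) = 25.119, so N = 26.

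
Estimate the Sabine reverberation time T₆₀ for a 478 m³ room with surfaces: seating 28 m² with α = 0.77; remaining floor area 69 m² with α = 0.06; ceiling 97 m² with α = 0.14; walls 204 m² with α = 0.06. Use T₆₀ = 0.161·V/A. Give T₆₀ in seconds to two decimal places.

Summing Sᵢαᵢ: 28·0.77 + 69·0.06 + 97·0.14 + 204·0.06 = 51.52 m².
T₆₀ = 0.161 × 478 / 51.52 = 1.494 s.

1.49 s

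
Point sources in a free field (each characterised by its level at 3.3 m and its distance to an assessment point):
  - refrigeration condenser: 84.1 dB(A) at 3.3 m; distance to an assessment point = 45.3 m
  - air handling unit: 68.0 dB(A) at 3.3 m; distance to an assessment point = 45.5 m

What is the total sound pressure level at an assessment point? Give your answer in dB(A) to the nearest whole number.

First find each source's level at the receiver (point-source: −20·log₁₀(r/r_ref)), then combine on an intensity basis.
refrigeration condenser: 84.1 − 20·log₁₀(45.3/3.3) = 84.1 − 22.75 = 61.35 dB(A).
air handling unit: 68.0 − 20·log₁₀(45.5/3.3) = 68.0 − 22.79 = 45.21 dB(A).
Σ 10^(L/10) = 1.397e+06 → L_total = 10·log₁₀(1.397e+06) = 61.45 dB(A).

61 dB(A)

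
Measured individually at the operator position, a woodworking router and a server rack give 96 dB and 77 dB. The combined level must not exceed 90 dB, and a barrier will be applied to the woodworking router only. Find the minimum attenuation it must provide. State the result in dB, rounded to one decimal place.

Everything except the woodworking router sums to 10^(77/10) = 5.012e+07 in linear terms, 77.00 dB.
The limit corresponds to 10^(90/10) = 1.000e+09; subtracting the fixed part leaves 9.499e+08 for the woodworking router, i.e. 89.78 dB.
Required insertion loss = 96 − 89.78 = 6.22 dB.

6.2 dB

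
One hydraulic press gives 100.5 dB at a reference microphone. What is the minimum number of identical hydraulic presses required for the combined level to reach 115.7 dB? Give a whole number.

Need L₁ + 10·log₁₀ N ≥ 115.7, i.e. log₁₀ N ≥ 1.52.
N ≥ 10^(15.2/10) = 33.113, so N = 34.

34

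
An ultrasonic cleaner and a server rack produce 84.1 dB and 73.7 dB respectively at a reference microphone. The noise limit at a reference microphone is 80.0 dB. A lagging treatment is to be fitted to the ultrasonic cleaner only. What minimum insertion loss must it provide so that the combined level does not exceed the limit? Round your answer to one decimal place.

Fixed contribution from the other source: Σ 10^(L/10) = 10^(73.7/10) = 2.344e+07 (73.70 dB).
The limit corresponds to 10^(80.0/10) = 1.000e+08; subtracting the fixed part leaves 7.656e+07 for the ultrasonic cleaner, i.e. 78.84 dB.
Required insertion loss = 84.1 − 78.84 = 5.26 dB.

5.3 dB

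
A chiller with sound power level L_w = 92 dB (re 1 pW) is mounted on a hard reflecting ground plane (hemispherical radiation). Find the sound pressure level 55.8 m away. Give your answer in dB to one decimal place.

49.1 dB

Free-field hemispherical radiation: L_p = L_w − 10·log₁₀(2π·r²), r = 55.8 m.
2π·r² = 1.956e+04 m², 10·log₁₀ of that is 42.914 dB.
L_p = 92 − 42.914 = 49.09 dB.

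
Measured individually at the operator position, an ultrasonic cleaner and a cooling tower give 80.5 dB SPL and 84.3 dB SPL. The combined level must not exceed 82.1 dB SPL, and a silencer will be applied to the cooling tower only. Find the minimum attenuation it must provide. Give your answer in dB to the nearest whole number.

The untreated sources together contribute 10^(80.5/10) = 1.122e+08, i.e. 80.50 dB SPL.
To meet 82.1 dB SPL overall, the treated cooling tower may contribute at most 10^(82.1/10) − 1.122e+08 = 4.998e+07, i.e. 76.99 dB SPL.
So the cooling tower must be reduced from 84.3 to 76.99 dB SPL: IL = 7.31 dB.

7 dB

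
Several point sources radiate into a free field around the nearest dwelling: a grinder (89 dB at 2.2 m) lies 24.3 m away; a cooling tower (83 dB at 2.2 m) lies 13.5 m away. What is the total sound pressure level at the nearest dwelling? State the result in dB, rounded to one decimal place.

Apply inverse-square spreading to bring every level to the receiver, then sum 10^(L/10).
grinder: 89 − 20·log₁₀(24.3/2.2) = 89 − 20.86 = 68.14 dB.
cooling tower: 83 − 20·log₁₀(13.5/2.2) = 83 − 15.76 = 67.24 dB.
Σ 10^(L/10) = 1.181e+07 → L_total = 10·log₁₀(1.181e+07) = 70.72 dB.

70.7 dB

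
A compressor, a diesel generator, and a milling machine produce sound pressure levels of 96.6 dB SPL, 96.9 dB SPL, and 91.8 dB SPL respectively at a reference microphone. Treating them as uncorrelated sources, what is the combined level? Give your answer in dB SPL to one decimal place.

Incoherent sources combine by intensity addition: L_total = 10·log₁₀(Σ 10^(L_i/10)).
Σ 10^(L/10) = 10^(96.6/10) + 10^(96.9/10) + 10^(91.8/10) = 1.098e+10.
L_total = 10·log₁₀(1.098e+10) = 100.41 dB SPL.

100.4 dB SPL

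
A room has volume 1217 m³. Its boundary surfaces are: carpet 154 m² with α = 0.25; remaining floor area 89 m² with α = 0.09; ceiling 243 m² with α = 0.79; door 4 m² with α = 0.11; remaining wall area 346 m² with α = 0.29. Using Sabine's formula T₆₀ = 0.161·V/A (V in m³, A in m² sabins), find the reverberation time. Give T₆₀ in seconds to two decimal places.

Summing Sᵢαᵢ: 154·0.25 + 89·0.09 + 243·0.79 + 4·0.11 + 346·0.29 = 339.26 m².
T₆₀ = 0.161 × 1217 / 339.26 = 0.578 s.

0.58 s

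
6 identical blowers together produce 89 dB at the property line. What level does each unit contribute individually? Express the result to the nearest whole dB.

Dividing the total intensity by 6 lowers the level by 10·log₁₀ 6 = 7.782 dB: L₁ = 89 − 7.782.

81 dB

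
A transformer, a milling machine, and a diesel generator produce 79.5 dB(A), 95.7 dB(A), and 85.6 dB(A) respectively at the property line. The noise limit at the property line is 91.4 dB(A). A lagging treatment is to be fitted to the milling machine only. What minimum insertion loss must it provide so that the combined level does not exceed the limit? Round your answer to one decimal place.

6.0 dB

Everything except the milling machine sums to 10^(79.5/10) + 10^(85.6/10) = 4.522e+08 in linear terms, 86.55 dB(A).
To meet 91.4 dB(A) overall, the treated milling machine may contribute at most 10^(91.4/10) − 4.522e+08 = 9.282e+08, i.e. 89.68 dB(A).
Required insertion loss = 95.7 − 89.68 = 6.02 dB.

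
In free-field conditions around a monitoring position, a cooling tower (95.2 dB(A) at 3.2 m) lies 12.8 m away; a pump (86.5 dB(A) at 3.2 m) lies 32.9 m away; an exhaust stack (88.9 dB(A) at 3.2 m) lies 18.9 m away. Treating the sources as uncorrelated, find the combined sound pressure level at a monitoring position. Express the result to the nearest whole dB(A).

Apply inverse-square spreading to bring every level to the receiver, then sum 10^(L/10).
cooling tower: 95.2 − 20·log₁₀(12.8/3.2) = 95.2 − 12.04 = 83.16 dB(A).
pump: 86.5 − 20·log₁₀(32.9/3.2) = 86.5 − 20.24 = 66.26 dB(A).
exhaust stack: 88.9 − 20·log₁₀(18.9/3.2) = 88.9 − 15.43 = 73.47 dB(A).
Σ 10^(L/10) = 2.334e+08 → L_total = 10·log₁₀(2.334e+08) = 83.68 dB(A).

84 dB(A)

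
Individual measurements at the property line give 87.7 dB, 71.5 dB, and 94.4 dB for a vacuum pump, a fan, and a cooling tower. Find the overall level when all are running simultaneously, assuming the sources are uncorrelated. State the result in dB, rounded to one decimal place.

Incoherent sources combine by intensity addition: L_total = 10·log₁₀(Σ 10^(L_i/10)).
Σ 10^(L/10) = 10^(87.7/10) + 10^(71.5/10) + 10^(94.4/10) = 3.357e+09.
L_total = 10·log₁₀(3.357e+09) = 95.26 dB.

95.3 dB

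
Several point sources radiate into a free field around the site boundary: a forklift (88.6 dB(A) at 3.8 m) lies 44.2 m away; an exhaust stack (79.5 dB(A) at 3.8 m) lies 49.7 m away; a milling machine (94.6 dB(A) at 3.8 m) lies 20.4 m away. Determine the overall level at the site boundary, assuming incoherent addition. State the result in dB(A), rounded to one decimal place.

Apply inverse-square spreading to bring every level to the receiver, then sum 10^(L/10).
forklift: 88.6 − 20·log₁₀(44.2/3.8) = 88.6 − 21.31 = 67.29 dB(A).
exhaust stack: 79.5 − 20·log₁₀(49.7/3.8) = 79.5 − 22.33 = 57.17 dB(A).
milling machine: 94.6 − 20·log₁₀(20.4/3.8) = 94.6 − 14.60 = 80.00 dB(A).
Σ 10^(L/10) = 1.059e+08 → L_total = 10·log₁₀(1.059e+08) = 80.25 dB(A).

80.3 dB(A)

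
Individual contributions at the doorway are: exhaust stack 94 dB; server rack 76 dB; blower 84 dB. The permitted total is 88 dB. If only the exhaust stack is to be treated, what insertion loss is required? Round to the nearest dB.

Fixed contribution from the other sources: Σ 10^(L/10) = 10^(76/10) + 10^(84/10) = 2.910e+08 (84.64 dB).
The limit corresponds to 10^(88/10) = 6.310e+08; subtracting the fixed part leaves 3.400e+08 for the exhaust stack, i.e. 85.31 dB.
Required insertion loss = 94 − 85.31 = 8.69 dB.

9 dB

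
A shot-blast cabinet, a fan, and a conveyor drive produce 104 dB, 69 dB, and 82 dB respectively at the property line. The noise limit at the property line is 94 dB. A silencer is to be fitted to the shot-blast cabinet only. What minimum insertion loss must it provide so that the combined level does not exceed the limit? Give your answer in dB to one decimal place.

10.3 dB

Everything except the shot-blast cabinet sums to 10^(69/10) + 10^(82/10) = 1.664e+08 in linear terms, 82.21 dB.
To meet 94 dB overall, the treated shot-blast cabinet may contribute at most 10^(94/10) − 1.664e+08 = 2.345e+09, i.e. 93.70 dB.
So the shot-blast cabinet must be reduced from 104 to 93.70 dB: IL = 10.30 dB.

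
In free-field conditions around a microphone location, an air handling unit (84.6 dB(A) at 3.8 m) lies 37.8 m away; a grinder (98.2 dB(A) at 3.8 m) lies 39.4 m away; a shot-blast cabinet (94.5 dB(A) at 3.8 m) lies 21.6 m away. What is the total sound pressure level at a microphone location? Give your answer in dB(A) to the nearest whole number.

82 dB(A)

First find each source's level at the receiver (point-source: −20·log₁₀(r/r_ref)), then combine on an intensity basis.
air handling unit: 84.6 − 20·log₁₀(37.8/3.8) = 84.6 − 19.95 = 64.65 dB(A).
grinder: 98.2 − 20·log₁₀(39.4/3.8) = 98.2 − 20.31 = 77.89 dB(A).
shot-blast cabinet: 94.5 − 20·log₁₀(21.6/3.8) = 94.5 − 15.09 = 79.41 dB(A).
Σ 10^(L/10) = 1.516e+08 → L_total = 10·log₁₀(1.516e+08) = 81.81 dB(A).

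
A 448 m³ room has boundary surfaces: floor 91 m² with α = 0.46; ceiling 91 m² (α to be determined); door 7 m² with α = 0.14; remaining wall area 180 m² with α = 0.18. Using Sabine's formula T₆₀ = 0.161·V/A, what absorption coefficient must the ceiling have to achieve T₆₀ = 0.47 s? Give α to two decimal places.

0.86

A = 0.161·V/T₆₀ = 0.161·448/0.47 = 153.46 m² sabins.
Absorption from the other surfaces = 91·0.46 + 7·0.14 + 180·0.18 = 75.24 m², so the ceiling must supply 78.22 m² over 91 m².
α = 78.22/91 = 0.860.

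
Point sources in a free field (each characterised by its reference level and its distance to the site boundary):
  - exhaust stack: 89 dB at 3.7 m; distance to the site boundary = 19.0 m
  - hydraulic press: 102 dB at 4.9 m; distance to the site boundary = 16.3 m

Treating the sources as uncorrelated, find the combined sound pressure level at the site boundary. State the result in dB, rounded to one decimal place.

Propagate each source to the receiver with L = L_ref − 20·log₁₀(r/r_ref), then add intensities.
exhaust stack: 89 − 20·log₁₀(19.0/3.7) = 89 − 14.21 = 74.79 dB.
hydraulic press: 102 − 20·log₁₀(16.3/4.9) = 102 − 10.44 = 91.56 dB.
Σ 10^(L/10) = 1.462e+09 → L_total = 10·log₁₀(1.462e+09) = 91.65 dB.

91.7 dB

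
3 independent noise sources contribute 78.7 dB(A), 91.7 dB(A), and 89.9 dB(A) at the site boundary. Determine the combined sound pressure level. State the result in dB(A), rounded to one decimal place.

Incoherent sources combine by intensity addition: L_total = 10·log₁₀(Σ 10^(L_i/10)).
Σ 10^(L/10) = 10^(78.7/10) + 10^(91.7/10) + 10^(89.9/10) = 2.530e+09.
L_total = 10·log₁₀(2.530e+09) = 94.03 dB(A).

94.0 dB(A)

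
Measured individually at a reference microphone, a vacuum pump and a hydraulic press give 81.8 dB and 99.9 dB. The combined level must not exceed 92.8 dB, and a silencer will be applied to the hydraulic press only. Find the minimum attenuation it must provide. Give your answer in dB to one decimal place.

Fixed contribution from the other source: Σ 10^(L/10) = 10^(81.8/10) = 1.514e+08 (81.80 dB).
The limit corresponds to 10^(92.8/10) = 1.905e+09; subtracting the fixed part leaves 1.754e+09 for the hydraulic press, i.e. 92.44 dB.
Required insertion loss = 99.9 − 92.44 = 7.46 dB.

7.5 dB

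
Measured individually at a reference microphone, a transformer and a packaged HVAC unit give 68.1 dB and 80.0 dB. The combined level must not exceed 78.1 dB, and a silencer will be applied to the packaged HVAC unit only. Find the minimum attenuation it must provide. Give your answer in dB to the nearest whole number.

2 dB

Everything except the packaged HVAC unit sums to 10^(68.1/10) = 6.457e+06 in linear terms, 68.10 dB.
To meet 78.1 dB overall, the treated packaged HVAC unit may contribute at most 10^(78.1/10) − 6.457e+06 = 5.811e+07, i.e. 77.64 dB.
So the packaged HVAC unit must be reduced from 80.0 to 77.64 dB: IL = 2.36 dB.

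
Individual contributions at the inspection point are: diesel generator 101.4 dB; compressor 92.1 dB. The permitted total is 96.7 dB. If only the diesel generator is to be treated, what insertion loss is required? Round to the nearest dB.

7 dB

Everything except the diesel generator sums to 10^(92.1/10) = 1.622e+09 in linear terms, 92.10 dB.
The limit corresponds to 10^(96.7/10) = 4.677e+09; subtracting the fixed part leaves 3.056e+09 for the diesel generator, i.e. 94.85 dB.
Required insertion loss = 101.4 − 94.85 = 6.55 dB.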